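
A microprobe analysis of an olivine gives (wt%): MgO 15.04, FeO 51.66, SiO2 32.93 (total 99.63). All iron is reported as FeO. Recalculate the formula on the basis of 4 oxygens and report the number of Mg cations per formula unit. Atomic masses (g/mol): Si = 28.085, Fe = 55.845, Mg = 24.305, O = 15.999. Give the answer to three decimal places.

0.682 Mg apfu

15.04 wt% MgO ÷ 40.304 g/mol = 0.37316 mol, giving 0.37316 Mg and 0.37316 O.
51.66 wt% FeO ÷ 71.844 g/mol = 0.71906 mol, giving 0.71906 Fe and 0.71906 O.
32.93 wt% SiO2 ÷ 60.083 g/mol = 0.54808 mol, giving 0.54808 Si and 1.09616 O.
Oxygen sums to 2.18838; scaling by 4/2.18838 = 1.82784 puts the formula on 4 O.
Mg: 0.37316 × 1.82784 = 0.682 atoms per formula unit.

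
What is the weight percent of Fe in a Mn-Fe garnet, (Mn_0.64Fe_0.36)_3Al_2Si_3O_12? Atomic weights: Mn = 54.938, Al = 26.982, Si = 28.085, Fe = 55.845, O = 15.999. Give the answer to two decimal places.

Formula mass = 1.92×54.938 + 1.08×55.845 + 2×26.982 + 3×28.085 + 12×15.999 = 496.001 g/mol, of which 60.313 g is Fe.
So Fe makes up 60.313/496.001 = 0.1216 of the mass, i.e. 12.16%.

12.16 mass %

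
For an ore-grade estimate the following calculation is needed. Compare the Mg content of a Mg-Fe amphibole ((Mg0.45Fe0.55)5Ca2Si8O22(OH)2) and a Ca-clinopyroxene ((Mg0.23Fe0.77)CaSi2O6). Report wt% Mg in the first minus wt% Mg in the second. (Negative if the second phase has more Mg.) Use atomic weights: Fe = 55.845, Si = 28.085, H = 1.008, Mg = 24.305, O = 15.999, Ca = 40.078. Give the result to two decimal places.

3.76 percentage points

Mg in (Mg0.45Fe0.55)5Ca2Si8O22(OH)2: molar mass 899.088 g/mol; 2.25×24.305 = 54.686 g → 6.08 wt%.
Mg in (Mg0.23Fe0.77)CaSi2O6: molar mass 240.833 g/mol; 0.23×24.305 = 5.590 g → 2.32 wt%.
Difference = 6.08 − 2.32 = 3.76 percentage points.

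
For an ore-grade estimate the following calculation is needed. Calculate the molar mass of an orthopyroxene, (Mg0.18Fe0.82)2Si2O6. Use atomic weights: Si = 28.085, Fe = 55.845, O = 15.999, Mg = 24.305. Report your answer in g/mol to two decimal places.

M = 0.36(24.305) + 1.64(55.845) + 2(28.085) + 6(15.999)

252.50 g/mol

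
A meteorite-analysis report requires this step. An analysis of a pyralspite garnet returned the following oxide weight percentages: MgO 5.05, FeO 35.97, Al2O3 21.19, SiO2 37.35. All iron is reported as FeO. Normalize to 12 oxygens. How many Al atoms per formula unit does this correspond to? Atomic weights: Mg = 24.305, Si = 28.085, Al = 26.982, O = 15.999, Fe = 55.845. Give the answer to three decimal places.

2.001 Al apfu

MgO: 5.05/40.304 = 0.12530 mol → 0.12530 mol Mg, 0.12530 mol O.
FeO: 35.97/71.844 = 0.50067 mol → 0.50067 mol Fe, 0.50067 mol O.
Al2O3: 21.19/101.961 = 0.20782 mol → 0.41564 mol Al, 0.62346 mol O.
SiO2: 37.35/60.083 = 0.62164 mol → 0.62164 mol Si, 1.24328 mol O.
Total oxygen = 2.49271 mol. Normalization factor = 12/2.49271 = 4.81404.
Al per 12 O = 0.41564 × 4.81404 = 2.001.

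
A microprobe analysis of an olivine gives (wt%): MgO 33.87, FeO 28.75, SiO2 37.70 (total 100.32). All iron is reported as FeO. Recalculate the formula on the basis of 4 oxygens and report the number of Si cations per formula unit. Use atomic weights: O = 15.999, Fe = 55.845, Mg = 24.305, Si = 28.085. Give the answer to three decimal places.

MgO: 33.87/40.304 = 0.84036 mol → 0.84036 mol Mg, 0.84036 mol O.
FeO: 28.75/71.844 = 0.40017 mol → 0.40017 mol Fe, 0.40017 mol O.
SiO2: 37.70/60.083 = 0.62747 mol → 0.62747 mol Si, 1.25494 mol O.
Total oxygen = 2.49547 mol. Normalization factor = 4/2.49547 = 1.60290.
Si per 4 O = 0.62747 × 1.60290 = 1.006.

1.006 Si apfu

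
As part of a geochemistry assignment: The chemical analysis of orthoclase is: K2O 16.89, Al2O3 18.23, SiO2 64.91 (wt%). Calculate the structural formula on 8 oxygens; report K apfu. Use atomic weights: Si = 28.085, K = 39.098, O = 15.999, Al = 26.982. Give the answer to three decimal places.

K2O: 16.89/94.195 = 0.17931 mol → 0.35862 mol K, 0.17931 mol O.
Al2O3: 18.23/101.961 = 0.17879 mol → 0.35758 mol Al, 0.53637 mol O.
SiO2: 64.91/60.083 = 1.08034 mol → 1.08034 mol Si, 2.16068 mol O.
Total oxygen = 2.87636 mol. Normalization factor = 8/2.87636 = 2.78129.
K per 8 O = 0.35862 × 2.78129 = 0.997.

0.997 K apfu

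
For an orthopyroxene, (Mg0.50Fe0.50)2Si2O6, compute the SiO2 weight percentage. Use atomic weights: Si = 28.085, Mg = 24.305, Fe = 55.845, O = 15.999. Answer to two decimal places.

51.73 wt%

Formula mass = 232.314 g/mol.
2 Si → 2.0000 mol SiO2 per formula unit; M(SiO2) = 60.083, so SiO2 mass = 120.166 g.
120.166/232.314 × 100 = 51.73 wt%.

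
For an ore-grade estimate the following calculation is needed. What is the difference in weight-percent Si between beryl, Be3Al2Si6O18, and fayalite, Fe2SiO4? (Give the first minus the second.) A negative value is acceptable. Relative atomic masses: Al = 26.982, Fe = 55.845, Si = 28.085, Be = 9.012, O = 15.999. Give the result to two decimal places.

17.57 percentage points

Si in Be3Al2Si6O18: molar mass 537.492 g/mol; 6×28.085 = 168.510 g → 31.35 wt%.
Si in Fe2SiO4: molar mass 203.771 g/mol; 1×28.085 = 28.085 g → 13.78 wt%.
Difference = 31.35 − 13.78 = 17.57 percentage points.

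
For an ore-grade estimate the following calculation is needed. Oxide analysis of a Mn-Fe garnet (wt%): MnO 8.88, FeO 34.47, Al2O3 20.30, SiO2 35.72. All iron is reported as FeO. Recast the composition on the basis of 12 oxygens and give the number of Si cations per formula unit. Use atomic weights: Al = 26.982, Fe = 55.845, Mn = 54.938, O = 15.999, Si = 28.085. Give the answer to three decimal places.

2.983 Si apfu

MnO (M=70.937): mol = 0.12518; Mn = 0.12518, O = 0.12518.
FeO (M=71.844): mol = 0.47979; Fe = 0.47979, O = 0.47979.
Al2O3 (M=101.961): mol = 0.19910; Al = 0.39820, O = 0.59730.
SiO2 (M=60.083): mol = 0.59451; Si = 0.59451, O = 1.18902.
ΣO = 2.39129; factor = 12/ΣO = 5.01821.
Si apfu = 0.59451 × 5.01821 = 2.983.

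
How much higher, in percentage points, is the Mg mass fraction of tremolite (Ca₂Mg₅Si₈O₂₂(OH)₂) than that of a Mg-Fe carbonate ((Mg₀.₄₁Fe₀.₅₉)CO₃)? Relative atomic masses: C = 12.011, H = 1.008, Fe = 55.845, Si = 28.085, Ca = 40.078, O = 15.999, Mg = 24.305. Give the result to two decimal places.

Mg in Ca₂Mg₅Si₈O₂₂(OH)₂: molar mass 812.353 g/mol; 5×24.305 = 121.525 g → 14.96 wt%.
Mg in (Mg₀.₄₁Fe₀.₅₉)CO₃: molar mass 102.922 g/mol; 0.41×24.305 = 9.965 g → 9.68 wt%.
Difference = 14.96 − 9.68 = 5.28 percentage points.

5.28 percentage points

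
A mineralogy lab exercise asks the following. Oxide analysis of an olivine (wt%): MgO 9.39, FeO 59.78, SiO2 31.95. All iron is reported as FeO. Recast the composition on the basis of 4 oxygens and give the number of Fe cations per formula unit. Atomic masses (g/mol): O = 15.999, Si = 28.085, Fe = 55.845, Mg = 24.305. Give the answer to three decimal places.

9.39 wt% MgO ÷ 40.304 g/mol = 0.23298 mol, giving 0.23298 Mg and 0.23298 O.
59.78 wt% FeO ÷ 71.844 g/mol = 0.83208 mol, giving 0.83208 Fe and 0.83208 O.
31.95 wt% SiO2 ÷ 60.083 g/mol = 0.53176 mol, giving 0.53176 Si and 1.06352 O.
Oxygen sums to 2.12858; scaling by 4/2.12858 = 1.87919 puts the formula on 4 O.
Fe: 0.83208 × 1.87919 = 1.564 atoms per formula unit.

1.564 Fe apfu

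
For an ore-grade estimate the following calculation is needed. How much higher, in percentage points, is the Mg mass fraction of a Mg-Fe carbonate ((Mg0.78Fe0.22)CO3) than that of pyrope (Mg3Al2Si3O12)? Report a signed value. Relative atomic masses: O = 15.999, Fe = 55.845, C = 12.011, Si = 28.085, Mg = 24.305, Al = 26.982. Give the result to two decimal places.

2.69 percentage points

M((Mg0.78Fe0.22)CO3) = 91.252 g/mol, so wt% Mg = 18.958/91.252 × 100 = 20.78%.
M(Mg3Al2Si3O12) = 403.122 g/mol, so wt% Mg = 72.915/403.122 × 100 = 18.09%.
20.78 − 18.09 = 2.69 pp.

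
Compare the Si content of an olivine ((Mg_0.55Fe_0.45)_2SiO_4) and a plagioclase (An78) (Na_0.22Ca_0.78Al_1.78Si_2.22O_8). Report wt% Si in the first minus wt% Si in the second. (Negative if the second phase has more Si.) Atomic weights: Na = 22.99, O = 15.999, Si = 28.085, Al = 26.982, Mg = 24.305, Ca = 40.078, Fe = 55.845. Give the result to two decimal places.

M((Mg_0.55Fe_0.45)_2SiO_4) = 169.077 g/mol, so wt% Si = 28.085/169.077 × 100 = 16.61%.
M(Na_0.22Ca_0.78Al_1.78Si_2.22O_8) = 274.687 g/mol, so wt% Si = 62.349/274.687 × 100 = 22.70%.
16.61 − 22.70 = -6.09 pp.

-6.09 percentage points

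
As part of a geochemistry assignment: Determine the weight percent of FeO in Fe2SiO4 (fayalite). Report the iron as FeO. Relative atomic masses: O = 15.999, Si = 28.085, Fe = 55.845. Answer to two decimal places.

70.51 wt%

M(Fe2SiO4) = 203.771 g/mol; M(FeO) = 71.844 g/mol.
Moles FeO per formula unit = 2 Fe ÷ 1 = 2.0000.
FeO fraction = (2.0000 × 71.844) / 203.771 = 143.688/203.771 = 0.7051.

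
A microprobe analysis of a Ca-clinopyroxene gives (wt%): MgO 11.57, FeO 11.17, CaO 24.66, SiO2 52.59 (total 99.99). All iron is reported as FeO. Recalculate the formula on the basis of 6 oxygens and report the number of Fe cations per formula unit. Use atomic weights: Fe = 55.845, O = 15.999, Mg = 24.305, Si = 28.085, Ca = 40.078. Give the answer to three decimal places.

MgO: 11.57/40.304 = 0.28707 mol → 0.28707 mol Mg, 0.28707 mol O.
FeO: 11.17/71.844 = 0.15548 mol → 0.15548 mol Fe, 0.15548 mol O.
CaO: 24.66/56.077 = 0.43975 mol → 0.43975 mol Ca, 0.43975 mol O.
SiO2: 52.59/60.083 = 0.87529 mol → 0.87529 mol Si, 1.75058 mol O.
Total oxygen = 2.63288 mol. Normalization factor = 6/2.63288 = 2.27887.
Fe per 6 O = 0.15548 × 2.27887 = 0.354.

0.354 Fe apfu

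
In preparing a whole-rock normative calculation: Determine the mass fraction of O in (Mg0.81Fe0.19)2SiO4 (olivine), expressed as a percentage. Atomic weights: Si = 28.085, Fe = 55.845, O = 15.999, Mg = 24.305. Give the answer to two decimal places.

41.92 wt%

M((Mg0.81Fe0.19)2SiO4) = 152.676 g/mol.
O contributes 4 × 15.999 = 63.996 g per mole.
63.996/152.676 = 0.4192 → 41.92%.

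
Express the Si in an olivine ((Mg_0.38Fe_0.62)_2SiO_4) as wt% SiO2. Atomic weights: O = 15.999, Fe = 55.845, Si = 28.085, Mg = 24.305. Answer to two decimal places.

Molar mass of (Mg_0.38Fe_0.62)_2SiO_4 = 0.76*24.305 + 1.24*55.845 + 1*28.085 + 4*15.999 = 179.801 g/mol.
Each formula unit contains 1 Si, equivalent to 1/1 = 1.0000 mol SiO2.
M(SiO2) = 1×28.085 + 2×15.999 = 60.083 g/mol.
Mass of SiO2 per formula unit = 1.0000 × 60.083 = 60.083 g.
SiO2 wt% = 60.083 / 179.801 × 100 = 33.42%.

33.42 wt%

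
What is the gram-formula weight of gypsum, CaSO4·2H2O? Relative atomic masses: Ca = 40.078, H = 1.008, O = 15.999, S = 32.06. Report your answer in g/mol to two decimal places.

172.16 g/mol

Ca: 1 × 40.078 = 40.0780
S: 1 × 32.06 = 32.0600
O: 6 × 15.999 = 95.9940
H: 4 × 1.008 = 4.0320
Summing the contributions gives the formula mass.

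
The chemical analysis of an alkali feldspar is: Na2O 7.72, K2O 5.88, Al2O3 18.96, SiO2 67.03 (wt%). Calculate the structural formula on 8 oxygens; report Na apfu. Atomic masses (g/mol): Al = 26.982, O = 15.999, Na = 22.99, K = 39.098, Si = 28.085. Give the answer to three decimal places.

7.72 wt% Na2O ÷ 61.979 g/mol = 0.12456 mol, giving 0.24912 Na and 0.12456 O.
5.88 wt% K2O ÷ 94.195 g/mol = 0.06242 mol, giving 0.12484 K and 0.06242 O.
18.96 wt% Al2O3 ÷ 101.961 g/mol = 0.18595 mol, giving 0.37190 Al and 0.55785 O.
67.03 wt% SiO2 ÷ 60.083 g/mol = 1.11562 mol, giving 1.11562 Si and 2.23124 O.
Oxygen sums to 2.97607; scaling by 8/2.97607 = 2.68811 puts the formula on 8 O.
Na: 0.24912 × 2.68811 = 0.670 atoms per formula unit.

0.670 Na apfu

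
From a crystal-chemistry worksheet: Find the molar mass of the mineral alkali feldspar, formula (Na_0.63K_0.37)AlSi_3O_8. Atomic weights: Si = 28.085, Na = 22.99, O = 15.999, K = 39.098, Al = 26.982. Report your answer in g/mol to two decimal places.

268.18 g/mol

The formula mass is the sum 0.63*22.99 + 0.37*39.098 + 1*26.982 + 3*28.085 + 8*15.999.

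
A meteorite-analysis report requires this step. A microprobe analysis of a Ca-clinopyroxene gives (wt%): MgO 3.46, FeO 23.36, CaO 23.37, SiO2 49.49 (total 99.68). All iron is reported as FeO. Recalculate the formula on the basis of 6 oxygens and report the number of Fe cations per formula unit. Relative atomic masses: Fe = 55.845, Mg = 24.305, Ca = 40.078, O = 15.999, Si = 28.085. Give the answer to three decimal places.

0.788 Fe apfu

3.46 wt% MgO ÷ 40.304 g/mol = 0.08585 mol, giving 0.08585 Mg and 0.08585 O.
23.36 wt% FeO ÷ 71.844 g/mol = 0.32515 mol, giving 0.32515 Fe and 0.32515 O.
23.37 wt% CaO ÷ 56.077 g/mol = 0.41675 mol, giving 0.41675 Ca and 0.41675 O.
49.49 wt% SiO2 ÷ 60.083 g/mol = 0.82369 mol, giving 0.82369 Si and 1.64738 O.
Oxygen sums to 2.47513; scaling by 6/2.47513 = 2.42412 puts the formula on 6 O.
Fe: 0.32515 × 2.42412 = 0.788 atoms per formula unit.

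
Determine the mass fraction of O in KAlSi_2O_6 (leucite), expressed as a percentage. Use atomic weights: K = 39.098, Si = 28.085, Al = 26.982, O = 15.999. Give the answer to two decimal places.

43.98 weight percent

Molar mass of KAlSi_2O_6: 1·39.098 + 1·26.982 + 2·28.085 + 6·15.999 = 218.244 g/mol.
Mass of O per formula unit: 6 × 15.999 = 95.994 g.
Weight fraction O = 95.994 / 218.244 = 0.4398.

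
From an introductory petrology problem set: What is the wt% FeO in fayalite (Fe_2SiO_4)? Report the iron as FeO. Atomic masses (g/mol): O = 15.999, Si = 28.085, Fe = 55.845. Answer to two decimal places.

M(Fe_2SiO_4) = 203.771 g/mol; M(FeO) = 71.844 g/mol.
Moles FeO per formula unit = 2 Fe ÷ 1 = 2.0000.
FeO fraction = (2.0000 × 71.844) / 203.771 = 143.688/203.771 = 0.7051.

70.51 wt%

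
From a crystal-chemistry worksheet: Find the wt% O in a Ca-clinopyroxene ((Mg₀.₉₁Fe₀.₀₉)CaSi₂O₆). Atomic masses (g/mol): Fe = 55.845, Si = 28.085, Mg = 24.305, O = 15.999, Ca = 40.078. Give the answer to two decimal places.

Molar mass of (Mg₀.₉₁Fe₀.₀₉)CaSi₂O₆: 0.91·24.305 + 0.09·55.845 + 1·40.078 + 2·28.085 + 6·15.999 = 219.386 g/mol.
Mass of O per formula unit: 6 × 15.999 = 95.994 g.
Weight fraction O = 95.994 / 219.386 = 0.4376.

43.76 mass %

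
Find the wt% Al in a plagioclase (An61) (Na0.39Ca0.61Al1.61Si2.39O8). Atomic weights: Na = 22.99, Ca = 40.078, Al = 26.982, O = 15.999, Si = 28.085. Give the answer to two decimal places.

15.97 weight percent

M(Na0.39Ca0.61Al1.61Si2.39O8) = 271.970 g/mol.
Al contributes 1.61 × 26.982 = 43.441 g per mole.
43.441/271.970 = 0.1597 → 15.97%.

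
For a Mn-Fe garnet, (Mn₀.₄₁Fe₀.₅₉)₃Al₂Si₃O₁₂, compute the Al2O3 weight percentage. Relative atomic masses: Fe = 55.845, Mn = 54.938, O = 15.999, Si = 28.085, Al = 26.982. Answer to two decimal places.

Formula mass = 496.626 g/mol.
2 Al → 1.0000 mol Al2O3 per formula unit; M(Al2O3) = 101.961, so Al2O3 mass = 101.961 g.
101.961/496.626 × 100 = 20.53 wt%.

20.53 wt%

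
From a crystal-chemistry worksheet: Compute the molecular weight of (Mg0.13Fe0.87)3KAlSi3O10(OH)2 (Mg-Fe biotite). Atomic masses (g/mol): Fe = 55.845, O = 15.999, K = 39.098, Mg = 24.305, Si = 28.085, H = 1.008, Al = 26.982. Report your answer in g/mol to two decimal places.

M = 0.39×24.305 + 2.61×55.845 + 1×39.098 + 1×26.982 + 3×28.085 + 12×15.999 + 2×1.008

499.57 g/mol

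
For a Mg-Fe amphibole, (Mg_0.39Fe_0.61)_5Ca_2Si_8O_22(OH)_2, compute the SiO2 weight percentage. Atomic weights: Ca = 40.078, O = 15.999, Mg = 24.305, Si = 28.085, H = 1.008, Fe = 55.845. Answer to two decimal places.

Molar mass of (Mg_0.39Fe_0.61)_5Ca_2Si_8O_22(OH)_2 = 1.95×24.305 + 3.05×55.845 + 2×40.078 + 8×28.085 + 24×15.999 + 2×1.008 = 908.550 g/mol.
Each formula unit contains 8 Si, equivalent to 8/1 = 8.0000 mol SiO2.
M(SiO2) = 1×28.085 + 2×15.999 = 60.083 g/mol.
Mass of SiO2 per formula unit = 8.0000 × 60.083 = 480.664 g.
SiO2 wt% = 480.664 / 908.550 × 100 = 52.90%.

52.90 wt%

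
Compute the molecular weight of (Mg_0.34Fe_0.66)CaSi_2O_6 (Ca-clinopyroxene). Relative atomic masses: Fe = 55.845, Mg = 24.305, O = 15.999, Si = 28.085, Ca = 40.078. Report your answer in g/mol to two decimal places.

Mg: 0.34 × 24.305 = 8.2637
Fe: 0.66 × 55.845 = 36.8577
Ca: 1 × 40.078 = 40.0780
Si: 2 × 28.085 = 56.1700
O: 6 × 15.999 = 95.9940
Summing the contributions gives the formula mass.

237.36 g/mol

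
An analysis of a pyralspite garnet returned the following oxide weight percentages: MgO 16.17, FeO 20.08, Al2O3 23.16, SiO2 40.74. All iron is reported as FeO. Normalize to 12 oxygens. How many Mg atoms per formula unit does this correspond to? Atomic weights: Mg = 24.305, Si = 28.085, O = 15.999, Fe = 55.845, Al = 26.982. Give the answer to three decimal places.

16.17 wt% MgO ÷ 40.304 g/mol = 0.40120 mol, giving 0.40120 Mg and 0.40120 O.
20.08 wt% FeO ÷ 71.844 g/mol = 0.27949 mol, giving 0.27949 Fe and 0.27949 O.
23.16 wt% Al2O3 ÷ 101.961 g/mol = 0.22715 mol, giving 0.45430 Al and 0.68145 O.
40.74 wt% SiO2 ÷ 60.083 g/mol = 0.67806 mol, giving 0.67806 Si and 1.35612 O.
Oxygen sums to 2.71826; scaling by 12/2.71826 = 4.41459 puts the formula on 12 O.
Mg: 0.40120 × 4.41459 = 1.771 atoms per formula unit.

1.771 Mg apfu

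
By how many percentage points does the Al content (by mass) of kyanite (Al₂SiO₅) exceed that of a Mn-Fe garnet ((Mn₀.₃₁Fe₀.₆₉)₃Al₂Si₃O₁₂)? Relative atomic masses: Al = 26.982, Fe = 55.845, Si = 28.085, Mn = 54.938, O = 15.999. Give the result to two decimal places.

Al in Al₂SiO₅: molar mass 162.044 g/mol; 2×26.982 = 53.964 g → 33.30 wt%.
Al in (Mn₀.₃₁Fe₀.₆₉)₃Al₂Si₃O₁₂: molar mass 496.898 g/mol; 2×26.982 = 53.964 g → 10.86 wt%.
Difference = 33.30 − 10.86 = 22.44 percentage points.

22.44 percentage points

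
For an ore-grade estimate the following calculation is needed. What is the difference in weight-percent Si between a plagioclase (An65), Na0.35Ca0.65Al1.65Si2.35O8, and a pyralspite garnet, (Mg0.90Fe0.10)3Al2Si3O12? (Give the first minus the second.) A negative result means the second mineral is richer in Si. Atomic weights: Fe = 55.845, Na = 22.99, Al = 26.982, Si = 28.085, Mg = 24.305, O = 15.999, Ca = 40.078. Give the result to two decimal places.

M(Na0.35Ca0.65Al1.65Si2.35O8) = 272.609 g/mol, so wt% Si = 66.000/272.609 × 100 = 24.21%.
M((Mg0.90Fe0.10)3Al2Si3O12) = 412.584 g/mol, so wt% Si = 84.255/412.584 × 100 = 20.42%.
24.21 − 20.42 = 3.79 pp.

3.79 percentage points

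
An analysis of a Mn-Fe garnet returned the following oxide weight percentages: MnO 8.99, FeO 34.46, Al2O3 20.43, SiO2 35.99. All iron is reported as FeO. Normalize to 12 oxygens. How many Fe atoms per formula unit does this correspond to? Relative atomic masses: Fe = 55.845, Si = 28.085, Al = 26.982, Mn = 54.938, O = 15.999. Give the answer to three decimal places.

8.99 wt% MnO ÷ 70.937 g/mol = 0.12673 mol, giving 0.12673 Mn and 0.12673 O.
34.46 wt% FeO ÷ 71.844 g/mol = 0.47965 mol, giving 0.47965 Fe and 0.47965 O.
20.43 wt% Al2O3 ÷ 101.961 g/mol = 0.20037 mol, giving 0.40074 Al and 0.60111 O.
35.99 wt% SiO2 ÷ 60.083 g/mol = 0.59900 mol, giving 0.59900 Si and 1.19800 O.
Oxygen sums to 2.40549; scaling by 12/2.40549 = 4.98859 puts the formula on 12 O.
Fe: 0.47965 × 4.98859 = 2.393 atoms per formula unit.

2.393 Fe apfu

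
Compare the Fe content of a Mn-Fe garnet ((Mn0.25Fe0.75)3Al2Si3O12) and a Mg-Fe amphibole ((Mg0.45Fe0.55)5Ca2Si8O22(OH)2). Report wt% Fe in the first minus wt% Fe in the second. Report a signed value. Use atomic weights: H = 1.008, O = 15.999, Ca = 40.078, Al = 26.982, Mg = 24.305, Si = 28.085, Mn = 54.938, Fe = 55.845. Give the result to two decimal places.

8.20 percentage points

First mineral: 125.651 g Fe in 497.062 g formula = 25.28 wt% Fe.
Second mineral: 153.574 g Fe in 899.088 g formula = 17.08 wt% Fe.
25.28% − 17.08% gives a difference of 8.20 percentage points.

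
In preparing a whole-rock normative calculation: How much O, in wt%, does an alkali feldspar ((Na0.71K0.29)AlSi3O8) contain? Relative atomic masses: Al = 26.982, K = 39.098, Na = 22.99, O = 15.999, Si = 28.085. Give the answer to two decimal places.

Formula mass = 0.71×22.99 + 0.29×39.098 + 1×26.982 + 3×28.085 + 8×15.999 = 266.890 g/mol, of which 127.992 g is O.
So O makes up 127.992/266.890 = 0.4796 of the mass, i.e. 47.96%.

47.96 wt%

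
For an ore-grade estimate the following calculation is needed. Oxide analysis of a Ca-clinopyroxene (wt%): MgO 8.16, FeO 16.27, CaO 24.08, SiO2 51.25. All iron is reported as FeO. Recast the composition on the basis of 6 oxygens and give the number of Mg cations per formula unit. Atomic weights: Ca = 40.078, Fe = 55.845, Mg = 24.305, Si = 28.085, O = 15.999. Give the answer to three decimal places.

8.16 wt% MgO ÷ 40.304 g/mol = 0.20246 mol, giving 0.20246 Mg and 0.20246 O.
16.27 wt% FeO ÷ 71.844 g/mol = 0.22646 mol, giving 0.22646 Fe and 0.22646 O.
24.08 wt% CaO ÷ 56.077 g/mol = 0.42941 mol, giving 0.42941 Ca and 0.42941 O.
51.25 wt% SiO2 ÷ 60.083 g/mol = 0.85299 mol, giving 0.85299 Si and 1.70598 O.
Oxygen sums to 2.56431; scaling by 6/2.56431 = 2.33981 puts the formula on 6 O.
Mg: 0.20246 × 2.33981 = 0.474 atoms per formula unit.

0.474 Mg apfu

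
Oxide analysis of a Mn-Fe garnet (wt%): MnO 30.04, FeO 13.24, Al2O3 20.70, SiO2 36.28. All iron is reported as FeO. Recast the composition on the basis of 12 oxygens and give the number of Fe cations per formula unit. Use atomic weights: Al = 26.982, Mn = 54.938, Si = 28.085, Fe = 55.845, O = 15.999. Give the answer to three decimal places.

30.04 wt% MnO ÷ 70.937 g/mol = 0.42347 mol, giving 0.42347 Mn and 0.42347 O.
13.24 wt% FeO ÷ 71.844 g/mol = 0.18429 mol, giving 0.18429 Fe and 0.18429 O.
20.70 wt% Al2O3 ÷ 101.961 g/mol = 0.20302 mol, giving 0.40604 Al and 0.60906 O.
36.28 wt% SiO2 ÷ 60.083 g/mol = 0.60383 mol, giving 0.60383 Si and 1.20766 O.
Oxygen sums to 2.42448; scaling by 12/2.42448 = 4.94951 puts the formula on 12 O.
Fe: 0.18429 × 4.94951 = 0.912 atoms per formula unit.

0.912 Fe apfu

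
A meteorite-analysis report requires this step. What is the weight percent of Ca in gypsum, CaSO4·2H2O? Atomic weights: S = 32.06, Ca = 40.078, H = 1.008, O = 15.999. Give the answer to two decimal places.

23.28 mass %

Molar mass of CaSO4·2H2O: 1·40.078 + 1·32.06 + 6·15.999 + 4·1.008 = 172.164 g/mol.
Mass of Ca per formula unit: 1 × 40.078 = 40.078 g.
Weight fraction Ca = 40.078 / 172.164 = 0.2328.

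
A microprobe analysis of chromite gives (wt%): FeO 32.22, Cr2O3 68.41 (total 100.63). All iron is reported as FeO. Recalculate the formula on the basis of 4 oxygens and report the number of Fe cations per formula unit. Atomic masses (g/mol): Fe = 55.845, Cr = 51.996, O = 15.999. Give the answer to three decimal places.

FeO (M=71.844): mol = 0.44847; Fe = 0.44847, O = 0.44847.
Cr2O3 (M=151.989): mol = 0.45010; Cr = 0.90020, O = 1.35030.
ΣO = 1.79877; factor = 4/ΣO = 2.22374.
Fe apfu = 0.44847 × 2.22374 = 0.997.

0.997 Fe apfu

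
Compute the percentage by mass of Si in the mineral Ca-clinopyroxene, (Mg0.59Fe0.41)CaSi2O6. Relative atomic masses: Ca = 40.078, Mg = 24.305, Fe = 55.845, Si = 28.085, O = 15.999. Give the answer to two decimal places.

M((Mg0.59Fe0.41)CaSi2O6) = 229.478 g/mol.
Si contributes 2 × 28.085 = 56.170 g per mole.
56.170/229.478 = 0.2448 → 24.48%.

24.48 mass %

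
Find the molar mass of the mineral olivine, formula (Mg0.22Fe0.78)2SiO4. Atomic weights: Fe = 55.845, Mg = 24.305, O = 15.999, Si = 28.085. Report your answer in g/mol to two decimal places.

189.89 g/mol

The formula mass is the sum 0.44*24.305 + 1.56*55.845 + 1*28.085 + 4*15.999.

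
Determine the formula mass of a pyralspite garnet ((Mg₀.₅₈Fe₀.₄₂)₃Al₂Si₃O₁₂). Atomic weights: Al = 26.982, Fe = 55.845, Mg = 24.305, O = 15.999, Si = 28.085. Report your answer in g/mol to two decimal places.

Mg: 1.74 × 24.305 = 42.2907
Fe: 1.26 × 55.845 = 70.3647
Al: 2 × 26.982 = 53.9640
Si: 3 × 28.085 = 84.2550
O: 12 × 15.999 = 191.9880
Summing the contributions gives the formula mass.

442.86 g/mol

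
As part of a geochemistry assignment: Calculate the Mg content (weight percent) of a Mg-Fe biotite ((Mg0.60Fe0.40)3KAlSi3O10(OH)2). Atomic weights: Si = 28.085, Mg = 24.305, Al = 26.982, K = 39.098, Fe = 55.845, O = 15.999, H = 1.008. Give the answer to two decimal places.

9.61 weight percent

M((Mg0.60Fe0.40)3KAlSi3O10(OH)2) = 455.102 g/mol.
Mg contributes 1.80 × 24.305 = 43.749 g per mole.
43.749/455.102 = 0.0961 → 9.61%.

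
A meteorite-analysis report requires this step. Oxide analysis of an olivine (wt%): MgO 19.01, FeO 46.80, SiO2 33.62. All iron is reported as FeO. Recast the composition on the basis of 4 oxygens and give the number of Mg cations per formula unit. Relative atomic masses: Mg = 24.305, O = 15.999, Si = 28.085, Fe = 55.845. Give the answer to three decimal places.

MgO (M=40.304): mol = 0.47167; Mg = 0.47167, O = 0.47167.
FeO (M=71.844): mol = 0.65141; Fe = 0.65141, O = 0.65141.
SiO2 (M=60.083): mol = 0.55956; Si = 0.55956, O = 1.11912.
ΣO = 2.24220; factor = 4/ΣO = 1.78396.
Mg apfu = 0.47167 × 1.78396 = 0.841.

0.841 Mg apfu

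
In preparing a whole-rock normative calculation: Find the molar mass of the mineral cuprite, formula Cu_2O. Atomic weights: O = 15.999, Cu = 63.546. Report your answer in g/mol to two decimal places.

The formula mass is the sum 2×63.546 + 1×15.999.

143.09 g/mol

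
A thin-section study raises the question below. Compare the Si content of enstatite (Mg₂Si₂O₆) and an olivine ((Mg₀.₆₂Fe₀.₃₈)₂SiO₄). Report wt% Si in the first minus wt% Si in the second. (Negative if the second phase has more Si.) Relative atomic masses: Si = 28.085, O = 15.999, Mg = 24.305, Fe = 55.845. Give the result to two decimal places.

10.92 percentage points

First mineral: 56.170 g Si in 200.774 g formula = 27.98 wt% Si.
Second mineral: 28.085 g Si in 164.661 g formula = 17.06 wt% Si.
27.98% − 17.06% gives a difference of 10.92 percentage points.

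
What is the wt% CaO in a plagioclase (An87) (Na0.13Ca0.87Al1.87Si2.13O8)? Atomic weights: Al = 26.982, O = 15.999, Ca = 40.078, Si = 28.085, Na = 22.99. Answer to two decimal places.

17.67 wt%

Molar mass of Na0.13Ca0.87Al1.87Si2.13O8 = 0.13*22.99 + 0.87*40.078 + 1.87*26.982 + 2.13*28.085 + 8*15.999 = 276.126 g/mol.
Each formula unit contains 0.87 Ca, equivalent to 0.87/1 = 0.8700 mol CaO.
M(CaO) = 1×40.078 + 1×15.999 = 56.077 g/mol.
Mass of CaO per formula unit = 0.8700 × 56.077 = 48.787 g.
CaO wt% = 48.787 / 276.126 × 100 = 17.67%.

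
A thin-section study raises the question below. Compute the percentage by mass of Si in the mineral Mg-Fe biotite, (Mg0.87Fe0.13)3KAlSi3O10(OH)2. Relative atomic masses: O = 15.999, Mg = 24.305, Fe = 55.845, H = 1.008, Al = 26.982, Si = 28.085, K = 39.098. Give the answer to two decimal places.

19.61 weight percent

Formula mass = 2.61·24.305 + 0.39·55.845 + 1·39.098 + 1·26.982 + 3·28.085 + 12·15.999 + 2·1.008 = 429.555 g/mol, of which 84.255 g is Si.
So Si makes up 84.255/429.555 = 0.1961 of the mass, i.e. 19.61%.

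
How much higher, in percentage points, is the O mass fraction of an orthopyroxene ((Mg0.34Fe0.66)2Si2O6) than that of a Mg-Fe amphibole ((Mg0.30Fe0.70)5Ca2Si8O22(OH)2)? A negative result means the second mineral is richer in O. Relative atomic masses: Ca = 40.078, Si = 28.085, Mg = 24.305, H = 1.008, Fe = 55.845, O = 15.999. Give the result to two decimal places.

-2.01 percentage points

O in (Mg0.34Fe0.66)2Si2O6: molar mass 242.407 g/mol; 6×15.999 = 95.994 g → 39.60 wt%.
O in (Mg0.30Fe0.70)5Ca2Si8O22(OH)2: molar mass 922.743 g/mol; 24×15.999 = 383.976 g → 41.61 wt%.
Difference = 39.60 − 41.61 = -2.01 percentage points.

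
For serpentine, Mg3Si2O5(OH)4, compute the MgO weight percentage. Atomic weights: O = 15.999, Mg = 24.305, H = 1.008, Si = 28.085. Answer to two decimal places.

43.63 wt%

M(Mg3Si2O5(OH)4) = 277.108 g/mol; M(MgO) = 40.304 g/mol.
Moles MgO per formula unit = 3 Mg ÷ 1 = 3.0000.
MgO fraction = (3.0000 × 40.304) / 277.108 = 120.912/277.108 = 0.4363.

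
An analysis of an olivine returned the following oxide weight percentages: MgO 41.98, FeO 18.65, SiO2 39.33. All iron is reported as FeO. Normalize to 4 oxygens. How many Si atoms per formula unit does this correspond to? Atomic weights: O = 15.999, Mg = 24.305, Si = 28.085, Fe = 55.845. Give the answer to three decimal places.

1.003 Si apfu

41.98 wt% MgO ÷ 40.304 g/mol = 1.04158 mol, giving 1.04158 Mg and 1.04158 O.
18.65 wt% FeO ÷ 71.844 g/mol = 0.25959 mol, giving 0.25959 Fe and 0.25959 O.
39.33 wt% SiO2 ÷ 60.083 g/mol = 0.65459 mol, giving 0.65459 Si and 1.30918 O.
Oxygen sums to 2.61035; scaling by 4/2.61035 = 1.53236 puts the formula on 4 O.
Si: 0.65459 × 1.53236 = 1.003 atoms per formula unit.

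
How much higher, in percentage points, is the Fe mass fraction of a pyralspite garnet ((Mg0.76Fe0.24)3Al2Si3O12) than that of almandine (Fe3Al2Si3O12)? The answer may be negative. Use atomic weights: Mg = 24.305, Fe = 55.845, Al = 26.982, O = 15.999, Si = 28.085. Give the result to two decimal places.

-24.22 percentage points

M((Mg0.76Fe0.24)3Al2Si3O12) = 425.831 g/mol, so wt% Fe = 40.208/425.831 × 100 = 9.44%.
M(Fe3Al2Si3O12) = 497.742 g/mol, so wt% Fe = 167.535/497.742 × 100 = 33.66%.
9.44 − 33.66 = -24.22 pp.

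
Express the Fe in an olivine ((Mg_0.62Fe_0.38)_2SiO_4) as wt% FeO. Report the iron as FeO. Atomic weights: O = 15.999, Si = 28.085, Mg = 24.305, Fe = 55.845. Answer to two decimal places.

33.16 wt%

M((Mg_0.62Fe_0.38)_2SiO_4) = 164.661 g/mol; M(FeO) = 71.844 g/mol.
Moles FeO per formula unit = 0.76 Fe ÷ 1 = 0.7600.
FeO fraction = (0.7600 × 71.844) / 164.661 = 54.601/164.661 = 0.3316.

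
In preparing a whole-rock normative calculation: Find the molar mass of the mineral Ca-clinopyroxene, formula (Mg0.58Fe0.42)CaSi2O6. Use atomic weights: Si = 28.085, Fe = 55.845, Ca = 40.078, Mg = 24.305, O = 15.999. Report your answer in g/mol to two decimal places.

M = 0.58(24.305) + 0.42(55.845) + 1(40.078) + 2(28.085) + 6(15.999)

229.79 g/mol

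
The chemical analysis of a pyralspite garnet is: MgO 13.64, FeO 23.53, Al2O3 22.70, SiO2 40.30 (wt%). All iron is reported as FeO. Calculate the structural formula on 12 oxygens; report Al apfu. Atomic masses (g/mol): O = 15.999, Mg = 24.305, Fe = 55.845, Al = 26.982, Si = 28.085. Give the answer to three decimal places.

1.997 Al apfu

13.64 wt% MgO ÷ 40.304 g/mol = 0.33843 mol, giving 0.33843 Mg and 0.33843 O.
23.53 wt% FeO ÷ 71.844 g/mol = 0.32752 mol, giving 0.32752 Fe and 0.32752 O.
22.70 wt% Al2O3 ÷ 101.961 g/mol = 0.22263 mol, giving 0.44526 Al and 0.66789 O.
40.30 wt% SiO2 ÷ 60.083 g/mol = 0.67074 mol, giving 0.67074 Si and 1.34148 O.
Oxygen sums to 2.67532; scaling by 12/2.67532 = 4.48544 puts the formula on 12 O.
Al: 0.44526 × 4.48544 = 1.997 atoms per formula unit.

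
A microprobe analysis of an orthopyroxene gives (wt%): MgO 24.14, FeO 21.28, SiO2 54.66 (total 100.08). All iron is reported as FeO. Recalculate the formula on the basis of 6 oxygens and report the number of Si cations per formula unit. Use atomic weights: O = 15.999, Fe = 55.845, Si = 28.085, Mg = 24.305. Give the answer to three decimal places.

2.011 Si apfu

24.14 wt% MgO ÷ 40.304 g/mol = 0.59895 mol, giving 0.59895 Mg and 0.59895 O.
21.28 wt% FeO ÷ 71.844 g/mol = 0.29620 mol, giving 0.29620 Fe and 0.29620 O.
54.66 wt% SiO2 ÷ 60.083 g/mol = 0.90974 mol, giving 0.90974 Si and 1.81948 O.
Oxygen sums to 2.71463; scaling by 6/2.71463 = 2.21025 puts the formula on 6 O.
Si: 0.90974 × 2.21025 = 2.011 atoms per formula unit.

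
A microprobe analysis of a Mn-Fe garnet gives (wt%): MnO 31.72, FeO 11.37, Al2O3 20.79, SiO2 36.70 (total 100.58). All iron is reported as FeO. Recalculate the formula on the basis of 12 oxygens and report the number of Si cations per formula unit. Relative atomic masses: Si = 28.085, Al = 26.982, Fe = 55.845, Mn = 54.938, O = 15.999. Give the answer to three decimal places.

31.72 wt% MnO ÷ 70.937 g/mol = 0.44716 mol, giving 0.44716 Mn and 0.44716 O.
11.37 wt% FeO ÷ 71.844 g/mol = 0.15826 mol, giving 0.15826 Fe and 0.15826 O.
20.79 wt% Al2O3 ÷ 101.961 g/mol = 0.20390 mol, giving 0.40780 Al and 0.61170 O.
36.70 wt% SiO2 ÷ 60.083 g/mol = 0.61082 mol, giving 0.61082 Si and 1.22164 O.
Oxygen sums to 2.43876; scaling by 12/2.43876 = 4.92053 puts the formula on 12 O.
Si: 0.61082 × 4.92053 = 3.006 atoms per formula unit.

3.006 Si apfu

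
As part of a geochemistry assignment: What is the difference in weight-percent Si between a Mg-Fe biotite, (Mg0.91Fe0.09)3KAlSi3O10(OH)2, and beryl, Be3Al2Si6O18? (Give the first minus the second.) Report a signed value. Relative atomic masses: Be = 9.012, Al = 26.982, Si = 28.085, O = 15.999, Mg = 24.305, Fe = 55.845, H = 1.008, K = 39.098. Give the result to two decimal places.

-11.56 percentage points

First mineral: 84.255 g Si in 425.770 g formula = 19.79 wt% Si.
Second mineral: 168.510 g Si in 537.492 g formula = 31.35 wt% Si.
19.79% − 31.35% gives a difference of -11.56 percentage points.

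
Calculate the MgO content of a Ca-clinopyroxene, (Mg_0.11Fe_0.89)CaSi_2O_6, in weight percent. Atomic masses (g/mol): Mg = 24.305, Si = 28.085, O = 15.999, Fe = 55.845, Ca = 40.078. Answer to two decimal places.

Formula mass = 244.618 g/mol.
0.11 Mg → 0.1100 mol MgO per formula unit; M(MgO) = 40.304, so MgO mass = 4.433 g.
4.433/244.618 × 100 = 1.81 wt%.

1.81 wt%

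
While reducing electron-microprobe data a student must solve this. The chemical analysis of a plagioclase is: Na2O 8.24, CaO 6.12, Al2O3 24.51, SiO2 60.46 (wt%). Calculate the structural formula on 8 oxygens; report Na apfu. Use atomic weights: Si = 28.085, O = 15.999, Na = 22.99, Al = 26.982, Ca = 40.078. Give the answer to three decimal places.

Na2O (M=61.979): mol = 0.13295; Na = 0.26590, O = 0.13295.
CaO (M=56.077): mol = 0.10914; Ca = 0.10914, O = 0.10914.
Al2O3 (M=101.961): mol = 0.24039; Al = 0.48078, O = 0.72117.
SiO2 (M=60.083): mol = 1.00627; Si = 1.00627, O = 2.01254.
ΣO = 2.97580; factor = 8/ΣO = 2.68835.
Na apfu = 0.26590 × 2.68835 = 0.715.

0.715 Na apfu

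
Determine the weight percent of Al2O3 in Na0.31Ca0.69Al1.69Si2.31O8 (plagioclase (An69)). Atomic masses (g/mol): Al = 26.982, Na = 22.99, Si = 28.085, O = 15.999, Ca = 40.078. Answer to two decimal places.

31.53 wt%

Molar mass of Na0.31Ca0.69Al1.69Si2.31O8 = 0.31*22.99 + 0.69*40.078 + 1.69*26.982 + 2.31*28.085 + 8*15.999 = 273.249 g/mol.
Each formula unit contains 1.69 Al, equivalent to 1.69/2 = 0.8450 mol Al2O3.
M(Al2O3) = 2×26.982 + 3×15.999 = 101.961 g/mol.
Mass of Al2O3 per formula unit = 0.8450 × 101.961 = 86.157 g.
Al2O3 wt% = 86.157 / 273.249 × 100 = 31.53%.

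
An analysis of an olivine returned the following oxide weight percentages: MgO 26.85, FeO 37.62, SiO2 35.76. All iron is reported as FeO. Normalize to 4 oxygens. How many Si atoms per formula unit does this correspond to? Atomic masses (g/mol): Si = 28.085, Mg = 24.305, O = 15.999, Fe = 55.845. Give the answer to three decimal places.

26.85 wt% MgO ÷ 40.304 g/mol = 0.66619 mol, giving 0.66619 Mg and 0.66619 O.
37.62 wt% FeO ÷ 71.844 g/mol = 0.52363 mol, giving 0.52363 Fe and 0.52363 O.
35.76 wt% SiO2 ÷ 60.083 g/mol = 0.59518 mol, giving 0.59518 Si and 1.19036 O.
Oxygen sums to 2.38018; scaling by 4/2.38018 = 1.68055 puts the formula on 4 O.
Si: 0.59518 × 1.68055 = 1.000 atoms per formula unit.

1.000 Si apfu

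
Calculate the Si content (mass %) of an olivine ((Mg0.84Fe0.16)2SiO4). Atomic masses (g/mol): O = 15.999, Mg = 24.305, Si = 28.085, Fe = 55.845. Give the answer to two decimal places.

M((Mg0.84Fe0.16)2SiO4) = 150.784 g/mol.
Si contributes 1 × 28.085 = 28.085 g per mole.
28.085/150.784 = 0.1863 → 18.63%.

18.63 mass %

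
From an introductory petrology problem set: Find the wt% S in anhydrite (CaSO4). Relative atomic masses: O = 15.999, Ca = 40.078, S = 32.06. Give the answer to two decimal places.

Formula mass = 1×40.078 + 1×32.06 + 4×15.999 = 136.134 g/mol, of which 32.060 g is S.
So S makes up 32.060/136.134 = 0.2355 of the mass, i.e. 23.55%.

23.55 mass %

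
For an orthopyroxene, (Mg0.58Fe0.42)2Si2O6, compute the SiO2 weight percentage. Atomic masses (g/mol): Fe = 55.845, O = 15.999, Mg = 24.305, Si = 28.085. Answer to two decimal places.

52.87 wt%

Molar mass of (Mg0.58Fe0.42)2Si2O6 = 1.16·24.305 + 0.84·55.845 + 2·28.085 + 6·15.999 = 227.268 g/mol.
Each formula unit contains 2 Si, equivalent to 2/1 = 2.0000 mol SiO2.
M(SiO2) = 1×28.085 + 2×15.999 = 60.083 g/mol.
Mass of SiO2 per formula unit = 2.0000 × 60.083 = 120.166 g.
SiO2 wt% = 120.166 / 227.268 × 100 = 52.87%.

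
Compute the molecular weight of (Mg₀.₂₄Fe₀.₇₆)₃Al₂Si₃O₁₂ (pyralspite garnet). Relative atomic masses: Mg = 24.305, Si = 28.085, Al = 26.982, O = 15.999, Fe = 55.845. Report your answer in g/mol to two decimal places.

Mg: 0.72 × 24.305 = 17.4996
Fe: 2.28 × 55.845 = 127.3266
Al: 2 × 26.982 = 53.9640
Si: 3 × 28.085 = 84.2550
O: 12 × 15.999 = 191.9880
Summing the contributions gives the formula mass.

475.03 g/mol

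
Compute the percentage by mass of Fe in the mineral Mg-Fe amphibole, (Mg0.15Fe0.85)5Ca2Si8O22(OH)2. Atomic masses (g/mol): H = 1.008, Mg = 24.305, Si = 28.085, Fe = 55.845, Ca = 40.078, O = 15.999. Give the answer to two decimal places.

M((Mg0.15Fe0.85)5Ca2Si8O22(OH)2) = 946.398 g/mol.
Fe contributes 4.25 × 55.845 = 237.341 g per mole.
237.341/946.398 = 0.2508 → 25.08%.

25.08 mass %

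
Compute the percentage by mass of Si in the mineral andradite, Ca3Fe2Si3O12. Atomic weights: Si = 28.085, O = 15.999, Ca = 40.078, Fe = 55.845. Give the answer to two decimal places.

16.58 weight percent

M(Ca3Fe2Si3O12) = 508.167 g/mol.
Si contributes 3 × 28.085 = 84.255 g per mole.
84.255/508.167 = 0.1658 → 16.58%.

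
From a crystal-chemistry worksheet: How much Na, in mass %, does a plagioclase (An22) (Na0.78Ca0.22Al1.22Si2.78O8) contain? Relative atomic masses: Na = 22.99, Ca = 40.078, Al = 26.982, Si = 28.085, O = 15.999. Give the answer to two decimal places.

6.75 mass %

Molar mass of Na0.78Ca0.22Al1.22Si2.78O8: 0.78·22.99 + 0.22·40.078 + 1.22·26.982 + 2.78·28.085 + 8·15.999 = 265.736 g/mol.
Mass of Na per formula unit: 0.78 × 22.99 = 17.932 g.
Weight fraction Na = 17.932 / 265.736 = 0.0675.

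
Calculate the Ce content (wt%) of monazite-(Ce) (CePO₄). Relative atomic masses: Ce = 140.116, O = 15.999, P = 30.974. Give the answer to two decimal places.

M(CePO₄) = 235.086 g/mol.
Ce contributes 1 × 140.116 = 140.116 g per mole.
140.116/235.086 = 0.5960 → 59.60%.

59.60 wt%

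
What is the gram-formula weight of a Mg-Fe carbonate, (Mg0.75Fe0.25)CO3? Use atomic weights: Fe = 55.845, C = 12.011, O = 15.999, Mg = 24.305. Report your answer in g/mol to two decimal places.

92.20 g/mol

The formula mass is the sum 0.75*24.305 + 0.25*55.845 + 1*12.011 + 3*15.999.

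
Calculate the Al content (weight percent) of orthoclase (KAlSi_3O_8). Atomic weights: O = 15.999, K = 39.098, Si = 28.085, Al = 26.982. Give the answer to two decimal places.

Molar mass of KAlSi_3O_8: 1*39.098 + 1*26.982 + 3*28.085 + 8*15.999 = 278.327 g/mol.
Mass of Al per formula unit: 1 × 26.982 = 26.982 g.
Weight fraction Al = 26.982 / 278.327 = 0.0969.

9.69 weight percent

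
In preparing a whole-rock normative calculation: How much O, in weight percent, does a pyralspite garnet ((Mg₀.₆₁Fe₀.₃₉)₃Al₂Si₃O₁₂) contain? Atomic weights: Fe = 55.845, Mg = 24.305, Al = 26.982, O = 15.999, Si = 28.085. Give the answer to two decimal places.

43.63 weight percent

M((Mg₀.₆₁Fe₀.₃₉)₃Al₂Si₃O₁₂) = 440.024 g/mol.
O contributes 12 × 15.999 = 191.988 g per mole.
191.988/440.024 = 0.4363 → 43.63%.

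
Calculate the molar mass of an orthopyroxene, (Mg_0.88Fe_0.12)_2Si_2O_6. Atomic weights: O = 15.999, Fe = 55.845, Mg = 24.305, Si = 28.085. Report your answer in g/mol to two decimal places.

208.34 g/mol

M = 1.76*24.305 + 0.24*55.845 + 2*28.085 + 6*15.999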